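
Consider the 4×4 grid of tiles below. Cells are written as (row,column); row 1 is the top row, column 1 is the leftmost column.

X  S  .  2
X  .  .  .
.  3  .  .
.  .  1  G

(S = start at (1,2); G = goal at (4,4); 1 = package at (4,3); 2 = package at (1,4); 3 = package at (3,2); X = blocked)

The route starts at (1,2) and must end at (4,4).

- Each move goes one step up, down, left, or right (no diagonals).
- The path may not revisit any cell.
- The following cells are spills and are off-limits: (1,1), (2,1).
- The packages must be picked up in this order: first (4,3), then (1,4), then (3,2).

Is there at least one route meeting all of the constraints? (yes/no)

Ignoring the required order, 15 revisit-free routes from (1,2) to (4,4) pass through all of (4,3), (1,4), and (3,2); the waypoint orders that occur are (1,4) → (3,2) → (4,3) (13); (3,2) → (4,3) → (1,4) (2) — never (4,3) → (1,4) → (3,2).

no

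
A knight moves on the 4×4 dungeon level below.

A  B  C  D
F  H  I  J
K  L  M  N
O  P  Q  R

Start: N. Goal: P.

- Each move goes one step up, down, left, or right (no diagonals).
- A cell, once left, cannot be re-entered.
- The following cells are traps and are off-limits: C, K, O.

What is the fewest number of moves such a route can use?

3

The Manhattan distance from N to P is |3−4| + |4−2| = 3, so at least 3 moves are needed.
A route of 3 moves achieves this: N → R → Q → P.
Since 3 matches the lower bound, it is optimal.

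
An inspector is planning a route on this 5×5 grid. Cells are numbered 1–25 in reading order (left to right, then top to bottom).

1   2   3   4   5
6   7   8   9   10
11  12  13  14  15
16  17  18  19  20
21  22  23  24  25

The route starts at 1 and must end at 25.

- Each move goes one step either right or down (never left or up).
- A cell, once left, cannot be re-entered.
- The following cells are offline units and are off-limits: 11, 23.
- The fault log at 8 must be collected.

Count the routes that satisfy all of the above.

A right/down-only route from 1 to 25 makes exactly 4 down-moves and 4 right-moves in some order.
With no other constraints that would be C(8,4) = 70 routes.
Split at 8 and multiply the segment counts (each segment already excludes blocked cells): 1→8: 3; 8→25: 9; product = 27.
That gives 27 routes.

27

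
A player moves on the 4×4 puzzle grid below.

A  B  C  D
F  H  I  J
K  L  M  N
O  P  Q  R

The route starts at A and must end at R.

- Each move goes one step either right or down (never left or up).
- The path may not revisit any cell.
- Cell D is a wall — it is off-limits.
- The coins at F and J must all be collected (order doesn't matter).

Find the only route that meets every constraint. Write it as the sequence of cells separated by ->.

Moves only go right or down, so the column and row indices never decrease.
Route from A: down 1 to F, right 3 to J, down 2 to R — 6 moves in all.
Check: all required cells visited.

A -> F -> H -> I -> J -> N -> R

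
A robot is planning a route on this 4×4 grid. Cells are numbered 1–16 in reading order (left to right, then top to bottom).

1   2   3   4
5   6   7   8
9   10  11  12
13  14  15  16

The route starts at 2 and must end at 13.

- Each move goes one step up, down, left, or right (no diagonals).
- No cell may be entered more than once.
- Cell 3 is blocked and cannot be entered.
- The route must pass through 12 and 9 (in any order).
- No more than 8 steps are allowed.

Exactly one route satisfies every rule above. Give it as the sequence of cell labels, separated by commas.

Any route must reach 12 and 9 and still end at 13 within 8 moves, so the order of the required stops is forced.
Route from 2: down 1 to 6, right 2 to 8, down 1 to 12, left 3 to 9, down 1 to 13 — 8 moves in all.
Check: all required cells visited; 8 ≤ 8 moves.

2, 6, 7, 8, 12, 11, 10, 9, 13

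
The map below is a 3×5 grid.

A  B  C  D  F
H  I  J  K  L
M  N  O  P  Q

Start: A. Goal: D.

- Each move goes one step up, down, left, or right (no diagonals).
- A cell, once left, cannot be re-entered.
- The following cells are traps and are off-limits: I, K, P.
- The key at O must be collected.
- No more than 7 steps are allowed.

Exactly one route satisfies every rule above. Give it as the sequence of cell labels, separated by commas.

The budget equals the shortest possible length, so every move has to be on a shortest route through the required cells.
Route from A: down 2 to M, right 2 to O, up 2 to C, right 1 to D — 7 moves in all.
Check: all required cells visited; 7 ≤ 7 moves.

A, H, M, N, O, J, C, D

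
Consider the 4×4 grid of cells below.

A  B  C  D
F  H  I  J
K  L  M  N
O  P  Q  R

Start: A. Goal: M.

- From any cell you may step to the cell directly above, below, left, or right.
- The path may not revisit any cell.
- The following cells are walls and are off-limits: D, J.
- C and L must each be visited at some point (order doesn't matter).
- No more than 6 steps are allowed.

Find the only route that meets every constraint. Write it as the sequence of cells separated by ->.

The budget equals the shortest possible length, so every move has to be on a shortest route through the required cells.
Route from A: right 2 to C, down 1 to I, left 1 to H, down 1 to L, right 1 to M — 6 moves in all.
Check: all required cells visited; 6 ≤ 6 moves.

A -> B -> C -> I -> H -> L -> M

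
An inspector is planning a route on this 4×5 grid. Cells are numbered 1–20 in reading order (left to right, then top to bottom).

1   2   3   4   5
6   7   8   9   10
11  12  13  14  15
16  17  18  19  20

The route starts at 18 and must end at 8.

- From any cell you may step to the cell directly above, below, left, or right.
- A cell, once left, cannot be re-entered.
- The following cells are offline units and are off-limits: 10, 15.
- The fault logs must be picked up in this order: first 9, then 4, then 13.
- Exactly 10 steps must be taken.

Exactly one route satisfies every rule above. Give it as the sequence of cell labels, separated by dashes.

18 - 19 - 14 - 9 - 4 - 3 - 2 - 7 - 12 - 13 - 8

The waypoints must appear in the order 9, 4, 13, with no cell reused.
Route from 18: right to 19, 3× up (reaching 4), 2× left (reaching 2), 2× down (reaching 12), right to 13, up to 8 — 10 moves in all.
Check: order respected (9 at step 3, 4 at step 4, 13 at step 9); 10 moves as required.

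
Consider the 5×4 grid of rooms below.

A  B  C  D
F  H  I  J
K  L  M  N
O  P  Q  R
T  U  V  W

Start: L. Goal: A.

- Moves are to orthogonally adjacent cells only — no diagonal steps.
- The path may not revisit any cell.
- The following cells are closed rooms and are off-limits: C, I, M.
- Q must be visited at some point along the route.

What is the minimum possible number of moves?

9

Any route passes through Q somewhere between L and A. Summing Manhattan distances along the two legs (L → Q → A) gives a lower bound of 2 + 5 = 7 moves.
The shortest route satisfying every rule uses 9 moves: L → P → Q → V → U → T → O → K → F → A.
The bound of 7 isn't tight here; checking systematically, no route of length 7 through 8 satisfies every constraint, so 9 is the minimum.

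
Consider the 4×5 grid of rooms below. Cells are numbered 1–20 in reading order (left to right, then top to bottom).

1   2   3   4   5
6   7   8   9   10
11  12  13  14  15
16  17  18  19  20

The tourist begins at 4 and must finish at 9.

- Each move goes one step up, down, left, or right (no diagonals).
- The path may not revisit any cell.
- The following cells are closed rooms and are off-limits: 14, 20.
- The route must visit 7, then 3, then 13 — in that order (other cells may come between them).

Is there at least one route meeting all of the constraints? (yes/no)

Ignoring the required order, 11 revisit-free routes from 4 to 9 pass through all of 7, 3, and 13; the waypoint orders that occur are 3 → 7 → 13 (10); 3 → 13 → 7 (1) — never 7 → 3 → 13.

no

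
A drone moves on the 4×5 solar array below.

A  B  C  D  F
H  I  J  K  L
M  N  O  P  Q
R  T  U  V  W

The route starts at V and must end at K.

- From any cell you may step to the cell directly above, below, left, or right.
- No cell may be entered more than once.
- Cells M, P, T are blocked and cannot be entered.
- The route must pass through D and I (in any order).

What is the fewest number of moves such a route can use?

8

Any route passes through D and I in some order between V and K. Summing Manhattan distances along each leg and taking the cheapest ordering (V → D → I → K) gives a lower bound of 3 + 3 + 2 = 8 moves.
A route of 8 moves achieves this: V → U → O → J → I → B → C → D → K.
Since 8 matches the lower bound, it is optimal.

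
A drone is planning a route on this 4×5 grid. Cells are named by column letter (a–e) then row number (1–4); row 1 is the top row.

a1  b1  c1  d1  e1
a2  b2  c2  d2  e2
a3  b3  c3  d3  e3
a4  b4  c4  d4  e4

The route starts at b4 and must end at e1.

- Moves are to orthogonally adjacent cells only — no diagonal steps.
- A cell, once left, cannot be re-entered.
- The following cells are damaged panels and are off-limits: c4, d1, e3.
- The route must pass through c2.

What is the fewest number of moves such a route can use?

6

Any route passes through c2 somewhere between b4 and e1. Summing Manhattan distances along the two legs (b4 → c2 → e1) gives a lower bound of 3 + 3 = 6 moves.
A route of 6 moves achieves this: b4 → b3 → b2 → c2 → d2 → e2 → e1.
Since 6 matches the lower bound, it is optimal.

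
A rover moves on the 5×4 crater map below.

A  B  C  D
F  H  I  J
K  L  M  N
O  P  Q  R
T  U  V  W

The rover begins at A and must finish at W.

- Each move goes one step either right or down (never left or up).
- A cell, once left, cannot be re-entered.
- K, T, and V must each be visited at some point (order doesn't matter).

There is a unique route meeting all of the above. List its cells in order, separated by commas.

Moves only go right or down, so the column and row indices never decrease.
Route from A: 4× down (reaching T), 3× right (reaching W) — 7 moves in all.
Check: all required cells visited.

A, F, K, O, T, U, V, W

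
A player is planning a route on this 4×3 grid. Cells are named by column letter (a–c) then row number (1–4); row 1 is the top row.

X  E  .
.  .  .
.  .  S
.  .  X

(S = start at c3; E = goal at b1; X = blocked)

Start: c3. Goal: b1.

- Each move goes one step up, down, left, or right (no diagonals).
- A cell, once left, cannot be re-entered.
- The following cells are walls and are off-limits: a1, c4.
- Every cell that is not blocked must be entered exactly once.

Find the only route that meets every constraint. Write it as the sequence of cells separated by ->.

c3 -> b3 -> b4 -> a4 -> a3 -> a2 -> b2 -> c2 -> c1 -> b1

Need to visit all 10 open cells exactly once, starting at c3 and ending at b1.
Cell a4 has only two open neighbours (a3 and b4), so the path must pass straight through it: one of those is the cell it's entered from and the other is where it exits.
Route from c3: left 1 to b3, down 1 to b4, left 1 to a4, up 2 to a2, right 2 to c2, up 1 to c1, left 1 to b1 — 9 moves in all.
Check: all 10 open cells covered.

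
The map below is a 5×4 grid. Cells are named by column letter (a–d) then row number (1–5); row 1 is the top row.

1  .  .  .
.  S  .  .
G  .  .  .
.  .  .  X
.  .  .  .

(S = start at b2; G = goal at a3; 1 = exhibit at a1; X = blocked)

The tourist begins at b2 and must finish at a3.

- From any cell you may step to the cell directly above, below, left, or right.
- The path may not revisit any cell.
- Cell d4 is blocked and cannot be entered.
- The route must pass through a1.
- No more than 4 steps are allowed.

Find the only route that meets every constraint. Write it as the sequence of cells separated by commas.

b2, b1, a1, a2, a3

The budget equals the shortest possible length, so every move has to be on a shortest route through the required cells.
Route from b2: up 1 to b1, left 1 to a1, down 2 to a3 — 4 moves in all.
Check: all required cells visited; 4 ≤ 4 moves.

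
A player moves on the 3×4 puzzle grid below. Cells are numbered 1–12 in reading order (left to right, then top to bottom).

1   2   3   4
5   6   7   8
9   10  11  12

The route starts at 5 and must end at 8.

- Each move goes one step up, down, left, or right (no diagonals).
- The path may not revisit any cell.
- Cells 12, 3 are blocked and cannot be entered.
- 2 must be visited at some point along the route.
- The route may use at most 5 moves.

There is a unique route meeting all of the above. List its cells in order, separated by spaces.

5 1 2 6 7 8

Any route must reach 2 and still end at 8 within 5 moves, so the order of the required stops is forced.
Route from 5: up 1 to 1, right 1 to 2, down 1 to 6, right 2 to 8 — 5 moves in all.
Check: all required cells visited; 5 ≤ 5 moves.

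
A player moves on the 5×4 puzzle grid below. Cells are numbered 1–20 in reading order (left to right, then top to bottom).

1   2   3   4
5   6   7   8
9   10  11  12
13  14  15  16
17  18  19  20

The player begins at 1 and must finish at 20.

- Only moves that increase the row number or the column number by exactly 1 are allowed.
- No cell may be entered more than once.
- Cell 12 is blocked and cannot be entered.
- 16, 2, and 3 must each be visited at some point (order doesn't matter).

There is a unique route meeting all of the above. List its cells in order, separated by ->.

1 -> 2 -> 3 -> 7 -> 11 -> 15 -> 16 -> 20

Moves only go right or down, so the column and row indices never decrease.
Route from 1: 2× right (reaching 3), 3× down (reaching 15), right to 16, down to 20 — 7 moves in all.
Check: all required cells visited.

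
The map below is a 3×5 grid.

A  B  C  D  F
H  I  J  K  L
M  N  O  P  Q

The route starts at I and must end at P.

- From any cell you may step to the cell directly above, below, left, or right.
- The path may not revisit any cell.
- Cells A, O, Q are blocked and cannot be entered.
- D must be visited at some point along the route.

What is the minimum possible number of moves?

5

Any route passes through D somewhere between I and P. Summing Manhattan distances along the two legs (I → D → P) gives a lower bound of 3 + 2 = 5 moves.
A route of 5 moves achieves this: I → B → C → D → K → P.
Since 5 matches the lower bound, it is optimal.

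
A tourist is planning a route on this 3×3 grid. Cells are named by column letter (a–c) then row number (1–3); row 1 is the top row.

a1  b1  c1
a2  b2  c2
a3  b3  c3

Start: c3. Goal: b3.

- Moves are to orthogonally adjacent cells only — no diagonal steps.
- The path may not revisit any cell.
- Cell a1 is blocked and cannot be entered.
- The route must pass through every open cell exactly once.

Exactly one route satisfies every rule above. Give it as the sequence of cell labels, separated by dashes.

Need to visit all 8 open cells exactly once, starting at c3 and ending at b3.
Cell c1 has only two open neighbours (c2 and b1), so the path must pass straight through it: one of those is the cell it's entered from and the other is where it exits.
Route from c3: up 2 to c1, left 1 to b1, down 1 to b2, left 1 to a2, down 1 to a3, right 1 to b3 — 7 moves in all.
Check: all 8 open cells covered.

c3 - c2 - c1 - b1 - b2 - a2 - a3 - b3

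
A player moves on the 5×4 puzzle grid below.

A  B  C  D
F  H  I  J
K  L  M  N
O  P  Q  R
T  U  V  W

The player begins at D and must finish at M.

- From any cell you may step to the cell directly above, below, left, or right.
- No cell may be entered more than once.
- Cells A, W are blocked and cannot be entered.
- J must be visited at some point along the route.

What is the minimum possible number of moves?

Any route passes through J somewhere between D and M. Summing Manhattan distances along the two legs (D → J → M) gives a lower bound of 1 + 2 = 3 moves.
A route of 3 moves achieves this: D → J → N → M.
Since 3 matches the lower bound, it is optimal.

3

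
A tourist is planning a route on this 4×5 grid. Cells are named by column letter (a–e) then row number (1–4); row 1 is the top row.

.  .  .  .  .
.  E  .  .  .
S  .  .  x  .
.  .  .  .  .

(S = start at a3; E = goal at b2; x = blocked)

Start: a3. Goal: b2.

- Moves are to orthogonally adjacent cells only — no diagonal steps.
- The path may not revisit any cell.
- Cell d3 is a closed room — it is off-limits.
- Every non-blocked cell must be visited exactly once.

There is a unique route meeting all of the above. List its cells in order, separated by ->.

a3 -> a4 -> b4 -> b3 -> c3 -> c4 -> d4 -> e4 -> e3 -> e2 -> e1 -> d1 -> d2 -> c2 -> c1 -> b1 -> a1 -> a2 -> b2

Need to visit all 19 open cells exactly once, starting at a3 and ending at b2.
Cell a4 has only two open neighbours (a3 and b4), so the path must pass straight through it: one of those is the cell it's entered from and the other is where it exits.
Route from a3: down to a4, right to b4, up to b3, right to c3, down to c4, 2× right (reaching e4), 3× up (reaching e1), left to d1, down to d2, left to c2, up to c1, 2× left (reaching a1), down to a2, right to b2 — 18 moves in all.
Check: all 19 open cells covered.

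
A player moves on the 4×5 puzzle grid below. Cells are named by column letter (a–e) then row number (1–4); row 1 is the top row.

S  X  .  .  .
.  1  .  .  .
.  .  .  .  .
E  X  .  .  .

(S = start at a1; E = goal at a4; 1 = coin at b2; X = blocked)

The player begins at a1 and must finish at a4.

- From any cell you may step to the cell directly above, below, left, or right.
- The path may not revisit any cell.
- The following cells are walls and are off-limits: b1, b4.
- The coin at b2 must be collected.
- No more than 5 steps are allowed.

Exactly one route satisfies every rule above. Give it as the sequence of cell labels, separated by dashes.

a1 - a2 - b2 - b3 - a3 - a4

Any route must reach b2 and still end at a4 within 5 moves, so the order of the required stops is forced.
Route from a1: down 1 to a2, right 1 to b2, down 1 to b3, left 1 to a3, down 1 to a4 — 5 moves in all.
Check: all required cells visited; 5 ≤ 5 moves.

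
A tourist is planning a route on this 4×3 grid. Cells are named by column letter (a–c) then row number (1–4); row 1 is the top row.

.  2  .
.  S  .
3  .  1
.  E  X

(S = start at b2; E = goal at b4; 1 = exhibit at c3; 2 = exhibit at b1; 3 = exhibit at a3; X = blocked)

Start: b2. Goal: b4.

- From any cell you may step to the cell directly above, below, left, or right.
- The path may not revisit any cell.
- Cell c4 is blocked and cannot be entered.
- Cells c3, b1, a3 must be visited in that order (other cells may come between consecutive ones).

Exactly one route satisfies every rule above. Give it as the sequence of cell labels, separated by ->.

The waypoints must appear in the order c3, b1, a3, with no cell reused.
Route from b2: down 1 to b3, right 1 to c3, up 2 to c1, left 2 to a1, down 3 to a4, right 1 to b4 — 10 moves in all.
Check: order respected (1 at step 2, 2 at step 5, 3 at step 8).

b2 -> b3 -> c3 -> c2 -> c1 -> b1 -> a1 -> a2 -> a3 -> a4 -> b4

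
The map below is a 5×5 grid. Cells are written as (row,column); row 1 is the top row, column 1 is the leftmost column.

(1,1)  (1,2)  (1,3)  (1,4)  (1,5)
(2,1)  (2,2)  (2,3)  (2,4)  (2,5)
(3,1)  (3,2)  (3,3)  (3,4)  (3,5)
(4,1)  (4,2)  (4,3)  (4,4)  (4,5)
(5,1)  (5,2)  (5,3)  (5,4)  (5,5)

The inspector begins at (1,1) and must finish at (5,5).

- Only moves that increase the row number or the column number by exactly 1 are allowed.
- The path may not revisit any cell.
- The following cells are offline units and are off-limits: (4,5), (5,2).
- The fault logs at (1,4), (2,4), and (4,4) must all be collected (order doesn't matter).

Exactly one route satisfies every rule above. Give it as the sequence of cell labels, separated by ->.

(1,1) -> (1,2) -> (1,3) -> (1,4) -> (2,4) -> (3,4) -> (4,4) -> (5,4) -> (5,5)

Moves only go right or down, so the column and row indices never decrease.
Route from (1,1): right 3 to (1,4), down 4 to (5,4), right 1 to (5,5) — 8 moves in all.
Check: all required cells visited.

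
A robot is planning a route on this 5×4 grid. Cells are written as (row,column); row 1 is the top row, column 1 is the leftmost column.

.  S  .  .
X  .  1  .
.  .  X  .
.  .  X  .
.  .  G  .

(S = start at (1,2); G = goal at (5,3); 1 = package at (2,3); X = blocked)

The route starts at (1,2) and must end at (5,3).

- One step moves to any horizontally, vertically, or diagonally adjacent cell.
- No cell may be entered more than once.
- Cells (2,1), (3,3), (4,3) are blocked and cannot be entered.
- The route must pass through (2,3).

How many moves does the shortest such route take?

4

Any route passes through (2,3) somewhere between (1,2) and (5,3). Summing Chebyshev distances along the two legs ((1,2) → (2,3) → (5,3)) gives a lower bound of 1 + 3 = 4 moves.
A route of 4 moves achieves this: (1,2) → (2,3) → (3,2) → (4,2) → (5,3).
Since 4 matches the lower bound, it is optimal.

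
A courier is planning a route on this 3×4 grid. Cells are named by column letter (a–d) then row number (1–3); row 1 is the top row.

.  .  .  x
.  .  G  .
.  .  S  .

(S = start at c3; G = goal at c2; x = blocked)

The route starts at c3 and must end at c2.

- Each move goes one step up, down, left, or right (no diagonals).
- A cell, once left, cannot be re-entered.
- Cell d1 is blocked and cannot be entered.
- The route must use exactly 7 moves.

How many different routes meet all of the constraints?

4

Need simple routes of exactly 7 moves from c3 to c2 (Manhattan distance 1, so 3 moves are spent on a detour and 3 undoing it).
Enumerating: c3 b3 b2 a2 a1 b1 c1 c2 | c3 b3 a3 a2 a1 b1 b2 c2 | c3 b3 a3 a2 a1 b1 c1 c2 | c3 b3 a3 a2 b2 b1 c1 c2.
That gives 4 routes.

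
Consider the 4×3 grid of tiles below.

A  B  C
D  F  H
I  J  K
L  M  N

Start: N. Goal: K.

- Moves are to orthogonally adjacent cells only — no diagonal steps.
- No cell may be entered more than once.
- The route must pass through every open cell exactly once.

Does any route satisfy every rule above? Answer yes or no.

yes

One route that works: N → M → L → I → D → A → B → C → H → F → J → K.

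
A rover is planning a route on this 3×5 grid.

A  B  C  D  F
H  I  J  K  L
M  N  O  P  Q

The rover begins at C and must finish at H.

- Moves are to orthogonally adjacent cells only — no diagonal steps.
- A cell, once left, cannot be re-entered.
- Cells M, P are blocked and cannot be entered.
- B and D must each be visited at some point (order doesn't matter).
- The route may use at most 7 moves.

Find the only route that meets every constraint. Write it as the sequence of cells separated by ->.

The 7-move cap with required stops at B, D leaves no slack for detours.
Route from C: right 1 to D, down 1 to K, left 2 to I, up 1 to B, left 1 to A, down 1 to H — 7 moves in all.
Check: all required cells visited; 7 ≤ 7 moves.

C -> D -> K -> J -> I -> B -> A -> H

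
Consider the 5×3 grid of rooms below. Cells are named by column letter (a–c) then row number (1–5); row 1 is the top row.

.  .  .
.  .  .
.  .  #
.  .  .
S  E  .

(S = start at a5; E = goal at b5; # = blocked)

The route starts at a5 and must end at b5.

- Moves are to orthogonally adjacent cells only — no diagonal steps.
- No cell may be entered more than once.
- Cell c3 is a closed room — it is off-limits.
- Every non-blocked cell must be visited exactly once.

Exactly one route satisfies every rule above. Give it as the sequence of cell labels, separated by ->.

Need to visit all 14 open cells exactly once, starting at a5 and ending at b5.
Cell c1 has only two open neighbours (c2 and b1), so the path must pass straight through it: one of those is the cell it's entered from and the other is where it exits.
Route from a5: 4× up (reaching a1), 2× right (reaching c1), down to c2, left to b2, 2× down (reaching b4), right to c4, down to c5, left to b5 — 13 moves in all.
Check: all 14 open cells covered.

a5 -> a4 -> a3 -> a2 -> a1 -> b1 -> c1 -> c2 -> b2 -> b3 -> b4 -> c4 -> c5 -> b5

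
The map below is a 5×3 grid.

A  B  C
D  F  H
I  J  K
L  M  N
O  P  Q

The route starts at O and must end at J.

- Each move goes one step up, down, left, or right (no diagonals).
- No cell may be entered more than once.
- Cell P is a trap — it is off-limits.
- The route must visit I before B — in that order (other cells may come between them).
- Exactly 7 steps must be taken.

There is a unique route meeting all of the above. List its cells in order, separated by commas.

The waypoints must appear in the order I, B, with no cell reused.
Route from O: up 4 to A, right 1 to B, down 2 to J — 7 moves in all.
Check: order respected (I at step 2, B at step 5); 7 moves as required.

O, L, I, D, A, B, F, J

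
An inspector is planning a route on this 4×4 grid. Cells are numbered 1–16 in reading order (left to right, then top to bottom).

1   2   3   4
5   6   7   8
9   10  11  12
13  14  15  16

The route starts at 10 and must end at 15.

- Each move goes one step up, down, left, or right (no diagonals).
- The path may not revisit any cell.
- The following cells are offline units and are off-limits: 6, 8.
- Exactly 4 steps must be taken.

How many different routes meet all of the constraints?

Need simple routes of exactly 4 moves from 10 to 15 (Manhattan distance 2, so 1 moves are spent on a detour and 1 undoing it).
Enumerating: 10 9 13 14 15 | 10 11 12 16 15.
That gives 2 routes.

2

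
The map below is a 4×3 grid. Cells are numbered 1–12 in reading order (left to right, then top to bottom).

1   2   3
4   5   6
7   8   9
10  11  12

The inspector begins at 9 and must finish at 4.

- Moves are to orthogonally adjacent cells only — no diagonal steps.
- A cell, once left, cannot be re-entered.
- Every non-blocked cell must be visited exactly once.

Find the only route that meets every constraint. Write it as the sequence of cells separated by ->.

9 -> 12 -> 11 -> 10 -> 7 -> 8 -> 5 -> 6 -> 3 -> 2 -> 1 -> 4

Need to visit all 12 open cells exactly once, starting at 9 and ending at 4.
Cell 10 has only two open neighbours (7 and 11), so the path must pass straight through it: one of those is the cell it's entered from and the other is where it exits.
Route from 9: down 1 to 12, left 2 to 10, up 1 to 7, right 1 to 8, up 1 to 5, right 1 to 6, up 1 to 3, left 2 to 1, down 1 to 4 — 11 moves in all.
Check: all 12 open cells covered.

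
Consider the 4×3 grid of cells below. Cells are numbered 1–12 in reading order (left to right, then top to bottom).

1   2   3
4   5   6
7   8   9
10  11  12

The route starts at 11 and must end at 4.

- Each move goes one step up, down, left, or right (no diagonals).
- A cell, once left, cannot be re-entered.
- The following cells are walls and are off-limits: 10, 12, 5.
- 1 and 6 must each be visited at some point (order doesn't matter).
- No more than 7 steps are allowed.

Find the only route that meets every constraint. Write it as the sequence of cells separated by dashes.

11 - 8 - 9 - 6 - 3 - 2 - 1 - 4

The 7-move cap with required stops at 1, 6 leaves no slack for detours.
Route from 11: up 1 to 8, right 1 to 9, up 2 to 3, left 2 to 1, down 1 to 4 — 7 moves in all.
Check: all required cells visited; 7 ≤ 7 moves.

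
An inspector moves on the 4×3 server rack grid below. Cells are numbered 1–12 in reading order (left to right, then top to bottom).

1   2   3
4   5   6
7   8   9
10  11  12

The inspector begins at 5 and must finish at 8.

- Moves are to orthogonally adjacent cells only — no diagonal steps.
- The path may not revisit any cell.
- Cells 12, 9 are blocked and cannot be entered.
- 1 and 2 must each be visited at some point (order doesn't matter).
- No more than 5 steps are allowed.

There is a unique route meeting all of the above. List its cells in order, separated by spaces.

The 5-move cap with required stops at 1, 2 leaves no slack for detours.
Route from 5: up to 2, left to 1, 2× down (reaching 7), right to 8 — 5 moves in all.
Check: all required cells visited; 5 ≤ 5 moves.

5 2 1 4 7 8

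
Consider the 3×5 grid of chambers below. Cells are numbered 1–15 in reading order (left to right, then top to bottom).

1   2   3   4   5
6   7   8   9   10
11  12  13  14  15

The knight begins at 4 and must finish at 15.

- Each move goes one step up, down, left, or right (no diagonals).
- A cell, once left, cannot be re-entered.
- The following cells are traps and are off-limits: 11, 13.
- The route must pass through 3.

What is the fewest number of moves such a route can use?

Any route passes through 3 somewhere between 4 and 15. Summing Manhattan distances along the two legs (4 → 3 → 15) gives a lower bound of 1 + 4 = 5 moves.
A route of 5 moves achieves this: 4 → 3 → 8 → 9 → 14 → 15.
Since 5 matches the lower bound, it is optimal.

5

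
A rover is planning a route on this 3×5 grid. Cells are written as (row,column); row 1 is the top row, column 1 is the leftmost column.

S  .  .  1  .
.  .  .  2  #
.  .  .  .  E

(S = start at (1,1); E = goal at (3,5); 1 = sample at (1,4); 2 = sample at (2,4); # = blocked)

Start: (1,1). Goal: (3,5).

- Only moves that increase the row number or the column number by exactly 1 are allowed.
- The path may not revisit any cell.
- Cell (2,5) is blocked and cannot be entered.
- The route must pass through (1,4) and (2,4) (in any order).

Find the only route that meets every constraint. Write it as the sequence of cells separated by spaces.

Moves only go right or down, so the column and row indices never decrease.
Route from (1,1): right 3 to (1,4), down 2 to (3,4), right 1 to (3,5) — 6 moves in all.
Check: all required cells visited.

(1,1) (1,2) (1,3) (1,4) (2,4) (3,4) (3,5)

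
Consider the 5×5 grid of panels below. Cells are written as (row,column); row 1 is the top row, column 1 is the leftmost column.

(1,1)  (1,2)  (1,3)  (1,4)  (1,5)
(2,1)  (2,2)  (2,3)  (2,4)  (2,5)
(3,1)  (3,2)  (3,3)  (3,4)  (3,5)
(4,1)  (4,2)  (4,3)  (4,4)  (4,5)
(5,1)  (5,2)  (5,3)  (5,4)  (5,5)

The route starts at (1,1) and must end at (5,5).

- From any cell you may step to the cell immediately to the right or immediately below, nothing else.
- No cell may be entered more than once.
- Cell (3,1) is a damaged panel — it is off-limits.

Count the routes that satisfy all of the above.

A right/down-only route from (1,1) to (5,5) makes exactly 4 down-moves and 4 right-moves in some order.
With no other constraints that would be C(8,4) = 70 routes.
Subtract routes through each blocked cell (inclusion–exclusion for overlaps): − through (3,1): 15 → 55.
That gives 55 routes.

55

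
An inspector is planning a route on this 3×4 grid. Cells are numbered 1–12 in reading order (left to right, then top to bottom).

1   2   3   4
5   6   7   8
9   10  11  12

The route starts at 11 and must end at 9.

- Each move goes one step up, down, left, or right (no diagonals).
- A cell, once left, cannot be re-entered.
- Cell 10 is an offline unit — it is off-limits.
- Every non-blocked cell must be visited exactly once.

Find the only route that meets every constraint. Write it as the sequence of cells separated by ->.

Need to visit all 11 open cells exactly once, starting at 11 and ending at 9.
Route from 11: right 1 to 12, up 2 to 4, left 1 to 3, down 1 to 7, left 1 to 6, up 1 to 2, left 1 to 1, down 2 to 9 — 10 moves in all.
Check: all 11 open cells covered.

11 -> 12 -> 8 -> 4 -> 3 -> 7 -> 6 -> 2 -> 1 -> 5 -> 9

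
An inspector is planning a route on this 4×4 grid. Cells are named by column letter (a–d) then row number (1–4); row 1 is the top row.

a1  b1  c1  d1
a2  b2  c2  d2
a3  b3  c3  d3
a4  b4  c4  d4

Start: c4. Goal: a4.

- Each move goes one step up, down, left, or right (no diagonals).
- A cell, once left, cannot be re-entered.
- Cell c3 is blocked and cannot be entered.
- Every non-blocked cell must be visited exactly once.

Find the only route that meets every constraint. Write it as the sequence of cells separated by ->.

c4 -> d4 -> d3 -> d2 -> d1 -> c1 -> c2 -> b2 -> b1 -> a1 -> a2 -> a3 -> b3 -> b4 -> a4

Need to visit all 15 open cells exactly once, starting at c4 and ending at a4.
Cell d1 has only two open neighbours (d2 and c1), so the path must pass straight through it: one of those is the cell it's entered from and the other is where it exits.
Route from c4: right 1 to d4, up 3 to d1, left 1 to c1, down 1 to c2, left 1 to b2, up 1 to b1, left 1 to a1, down 2 to a3, right 1 to b3, down 1 to b4, left 1 to a4 — 14 moves in all.
Check: all 15 open cells covered.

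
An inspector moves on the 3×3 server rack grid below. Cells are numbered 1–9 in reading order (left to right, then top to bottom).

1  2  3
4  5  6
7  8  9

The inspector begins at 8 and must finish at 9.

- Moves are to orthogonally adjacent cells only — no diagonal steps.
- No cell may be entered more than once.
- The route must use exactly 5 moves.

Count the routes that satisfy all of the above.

2

Need simple routes of exactly 5 moves from 8 to 9 (Manhattan distance 1, so 2 moves are spent on a detour and 2 undoing it).
Enumerating: 8 5 2 3 6 9 | 8 7 4 5 6 9.
That gives 2 routes.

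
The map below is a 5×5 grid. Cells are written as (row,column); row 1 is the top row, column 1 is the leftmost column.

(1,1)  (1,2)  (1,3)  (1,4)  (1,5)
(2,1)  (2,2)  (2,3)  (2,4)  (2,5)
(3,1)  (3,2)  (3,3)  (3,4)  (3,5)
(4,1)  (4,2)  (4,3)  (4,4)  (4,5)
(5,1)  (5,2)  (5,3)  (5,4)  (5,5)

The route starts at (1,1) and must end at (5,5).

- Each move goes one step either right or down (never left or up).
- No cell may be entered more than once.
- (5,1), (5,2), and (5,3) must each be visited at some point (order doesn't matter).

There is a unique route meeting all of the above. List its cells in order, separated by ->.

Moves only go right or down, so the column and row indices never decrease.
Route from (1,1): down 4 to (5,1), right 4 to (5,5) — 8 moves in all.
Check: all required cells visited.

(1,1) -> (2,1) -> (3,1) -> (4,1) -> (5,1) -> (5,2) -> (5,3) -> (5,4) -> (5,5)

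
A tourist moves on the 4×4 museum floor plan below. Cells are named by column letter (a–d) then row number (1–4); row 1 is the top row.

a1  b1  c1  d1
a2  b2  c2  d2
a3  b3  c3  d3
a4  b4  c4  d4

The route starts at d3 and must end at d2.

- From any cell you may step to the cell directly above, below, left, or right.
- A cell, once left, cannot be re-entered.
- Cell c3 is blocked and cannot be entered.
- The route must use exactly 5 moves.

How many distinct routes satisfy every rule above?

0

Need simple routes of exactly 5 moves from d3 to d2 (Manhattan distance 1, so 2 moves are spent on a detour and 2 undoing it).
No route satisfies every constraint, so the count is 0.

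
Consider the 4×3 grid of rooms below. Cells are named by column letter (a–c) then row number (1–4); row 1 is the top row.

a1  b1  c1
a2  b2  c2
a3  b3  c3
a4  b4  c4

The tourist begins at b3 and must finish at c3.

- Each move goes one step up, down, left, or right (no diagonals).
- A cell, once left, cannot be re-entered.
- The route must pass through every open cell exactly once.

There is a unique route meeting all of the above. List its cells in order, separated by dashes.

Need to visit all 12 open cells exactly once, starting at b3 and ending at c3.
Route from b3: up 1 to b2, right 1 to c2, up 1 to c1, left 2 to a1, down 3 to a4, right 2 to c4, up 1 to c3 — 11 moves in all.
Check: all 12 open cells covered.

b3 - b2 - c2 - c1 - b1 - a1 - a2 - a3 - a4 - b4 - c4 - c3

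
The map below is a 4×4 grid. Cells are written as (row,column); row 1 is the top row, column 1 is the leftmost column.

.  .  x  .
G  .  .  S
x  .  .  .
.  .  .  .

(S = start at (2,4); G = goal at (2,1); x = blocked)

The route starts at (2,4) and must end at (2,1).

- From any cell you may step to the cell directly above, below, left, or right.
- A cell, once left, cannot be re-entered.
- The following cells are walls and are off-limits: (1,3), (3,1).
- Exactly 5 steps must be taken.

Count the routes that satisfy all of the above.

4

Need simple routes of exactly 5 moves from (2,4) to (2,1) (Manhattan distance 3, so 1 moves are spent on a detour and 1 undoing it).
Enumerating: (2,4) (3,4) (3,3) (2,3) (2,2) (2,1) | (2,4) (3,4) (3,3) (3,2) (2,2) (2,1) | (2,4) (2,3) (3,3) (3,2) (2,2) (2,1) | (2,4) (2,3) (2,2) (1,2) (1,1) (2,1).
That gives 4 routes.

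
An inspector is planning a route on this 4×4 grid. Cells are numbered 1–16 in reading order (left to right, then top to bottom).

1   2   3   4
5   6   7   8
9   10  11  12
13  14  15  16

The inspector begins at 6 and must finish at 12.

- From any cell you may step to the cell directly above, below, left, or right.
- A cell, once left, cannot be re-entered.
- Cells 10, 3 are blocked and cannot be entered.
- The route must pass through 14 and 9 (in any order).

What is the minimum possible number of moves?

Any route passes through 14 and 9 in some order between 6 and 12. Summing Manhattan distances along each leg and taking the cheapest ordering (6 → 9 → 14 → 12) gives a lower bound of 2 + 2 + 3 = 7 moves.
A route of 7 moves achieves this: 6 → 5 → 9 → 13 → 14 → 15 → 11 → 12.
Since 7 matches the lower bound, it is optimal.

7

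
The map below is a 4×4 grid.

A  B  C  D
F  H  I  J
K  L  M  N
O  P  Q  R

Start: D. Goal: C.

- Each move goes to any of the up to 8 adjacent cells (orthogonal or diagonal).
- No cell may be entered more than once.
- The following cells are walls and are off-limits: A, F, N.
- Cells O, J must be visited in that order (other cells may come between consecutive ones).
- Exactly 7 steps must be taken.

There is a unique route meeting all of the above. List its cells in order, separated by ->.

The waypoints must appear in the order O, J, with no cell reused.
Route from D: 3× down-left (reaching O), right to P, 2× up-right (reaching J), up-left to C — 7 moves in all.
Check: order respected (O at step 3, J at step 6); 7 moves as required.

D -> I -> L -> O -> P -> M -> J -> C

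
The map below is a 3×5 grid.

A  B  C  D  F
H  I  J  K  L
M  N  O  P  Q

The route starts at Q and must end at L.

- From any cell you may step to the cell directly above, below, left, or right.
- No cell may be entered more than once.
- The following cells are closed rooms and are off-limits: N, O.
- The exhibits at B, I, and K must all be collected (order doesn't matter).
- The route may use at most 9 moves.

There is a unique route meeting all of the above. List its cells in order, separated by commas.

Q, P, K, J, I, B, C, D, F, L

The budget equals the shortest possible length, so every move has to be on a shortest route through the required cells.
Route from Q: left 1 to P, up 1 to K, left 2 to I, up 1 to B, right 3 to F, down 1 to L — 9 moves in all.
Check: all required cells visited; 9 ≤ 9 moves.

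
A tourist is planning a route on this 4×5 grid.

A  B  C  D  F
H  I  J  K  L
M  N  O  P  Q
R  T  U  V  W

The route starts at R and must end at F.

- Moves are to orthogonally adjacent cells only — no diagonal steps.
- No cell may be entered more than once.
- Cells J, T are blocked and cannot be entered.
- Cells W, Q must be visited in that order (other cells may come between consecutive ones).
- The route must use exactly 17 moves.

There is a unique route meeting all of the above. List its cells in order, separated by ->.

R -> M -> N -> I -> H -> A -> B -> C -> D -> K -> P -> O -> U -> V -> W -> Q -> L -> F

The waypoints must appear in the order W, Q, with no cell reused.
Route from R: up 1 to M, right 1 to N, up 1 to I, left 1 to H, up 1 to A, right 3 to D, down 2 to P, left 1 to O, down 1 to U, right 2 to W, up 3 to F — 17 moves in all.
Check: order respected (W at step 14, Q at step 15); 17 moves as required.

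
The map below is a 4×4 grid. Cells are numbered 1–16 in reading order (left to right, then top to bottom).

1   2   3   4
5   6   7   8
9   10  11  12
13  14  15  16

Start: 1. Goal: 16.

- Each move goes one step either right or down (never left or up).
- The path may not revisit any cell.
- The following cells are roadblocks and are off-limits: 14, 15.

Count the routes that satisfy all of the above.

10

A right/down-only route from 1 to 16 makes exactly 3 down-moves and 3 right-moves in some order.
With no other constraints that would be C(6,3) = 20 routes.
Subtract routes through each blocked cell (inclusion–exclusion for overlaps): − through 14: 4 − through 15: 10 + through 14&15: 4 → 10.
That gives 10 routes.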